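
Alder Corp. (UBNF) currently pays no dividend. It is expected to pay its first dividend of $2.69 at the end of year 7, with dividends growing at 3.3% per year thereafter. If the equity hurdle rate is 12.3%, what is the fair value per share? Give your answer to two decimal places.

$14.90

Deferred-dividend DDM. At t=6 the remaining stream is a growing perpetuity with first payment D_7 = 2.69.
V_6 = D_7/(r−g) = 2.69/(0.123−0.033) = 29.8889
P₀ = V_6/(1+r)^6 = 29.8889/(1+0.123)^6 = 14.9015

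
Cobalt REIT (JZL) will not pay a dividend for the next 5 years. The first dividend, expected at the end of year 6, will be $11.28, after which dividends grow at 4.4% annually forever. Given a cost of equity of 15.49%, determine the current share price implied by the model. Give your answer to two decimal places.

Deferred-dividend DDM. At t=5 the remaining stream is a growing perpetuity with first payment D_6 = 11.28.
V_5 = D_6/(r−g) = 11.28/(0.1549−0.044) = 101.7133
P₀ = V_5/(1+r)^5 = 101.7133/(1+0.1549)^5 = 49.5058

$49.51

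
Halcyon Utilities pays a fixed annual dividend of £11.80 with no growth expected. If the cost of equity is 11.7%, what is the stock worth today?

Zero-growth DDM (perpetuity): P₀ = D/r = 11.80 / 0.117 = 100.8547

£100.85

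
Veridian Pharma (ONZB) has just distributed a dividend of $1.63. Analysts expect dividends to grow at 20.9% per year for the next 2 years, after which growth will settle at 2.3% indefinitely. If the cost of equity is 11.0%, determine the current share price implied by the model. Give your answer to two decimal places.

Two-stage DDM. Project D₁…D_2 at 0.209, terminal growth 0.023, discount at r = 0.11.
D_1 = 1.9707
D_2 = 2.3825
Terminal value at t=2: TV = D_3/(r−g) = 2.4373/(0.11−0.023) = 28.0154
P₀ = 1.9707/(1+0.11)^1 + 2.3825/(1+0.11)^2 + 28.0154/(1+0.11)^2 = 26.4470

$26.45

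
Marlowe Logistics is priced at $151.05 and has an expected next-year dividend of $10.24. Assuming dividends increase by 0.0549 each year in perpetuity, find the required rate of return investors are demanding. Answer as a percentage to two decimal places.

12.27%

Rearranging the constant-growth DDM: r = D₁/P₀ + g.
r = 10.2400 / 151.05 + 0.0549 = 0.06779 + 0.0549 = 0.12269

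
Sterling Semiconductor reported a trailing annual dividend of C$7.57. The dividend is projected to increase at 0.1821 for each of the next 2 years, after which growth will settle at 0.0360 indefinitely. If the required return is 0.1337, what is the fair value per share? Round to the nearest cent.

Two-stage DDM. Project D₁…D_2 at 0.1821, terminal growth 0.036, discount at r = 0.1337.
D_1 = 8.9485
D_2 = 10.5780
Terminal value at t=2: TV = D_3/(r−g) = 10.9588/(0.1337−0.036) = 112.1681
P₀ = 8.9485/(1+0.1337)^1 + 10.5780/(1+0.1337)^2 + 112.1681/(1+0.1337)^2 = 103.3950

C$103.39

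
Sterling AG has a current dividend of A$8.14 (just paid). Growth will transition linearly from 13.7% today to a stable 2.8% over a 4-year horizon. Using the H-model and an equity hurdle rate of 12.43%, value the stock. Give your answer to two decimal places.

H-model: P₀ = D₀[(1+g_L) + H(g_S−g_L)]/(r−g_L), with H = 4/2 = 2.
P₀ = 8.14 × [(1+0.028) + 2×(0.137−0.028)] / (0.1243−0.028)
   = 8.14 × 1.2460 / 0.0963 = 105.3213

A$105.32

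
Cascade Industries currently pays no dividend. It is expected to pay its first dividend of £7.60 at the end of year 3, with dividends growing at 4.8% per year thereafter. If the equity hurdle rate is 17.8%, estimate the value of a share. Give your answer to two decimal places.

£42.13

Deferred-dividend DDM. At t=2 the remaining stream is a growing perpetuity with first payment D_3 = 7.60.
V_2 = D_3/(r−g) = 7.60/(0.178−0.048) = 58.4615
P₀ = V_2/(1+r)^2 = 58.4615/(1+0.178)^2 = 42.1289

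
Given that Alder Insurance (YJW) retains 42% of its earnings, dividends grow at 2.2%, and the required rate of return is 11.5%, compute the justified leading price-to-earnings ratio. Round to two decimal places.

6.24

Payout ratio b = 1 − 0.42 = 0.58.
Justified leading P/E = b/(r−g) = 0.58/(0.115−0.022) = 6.2366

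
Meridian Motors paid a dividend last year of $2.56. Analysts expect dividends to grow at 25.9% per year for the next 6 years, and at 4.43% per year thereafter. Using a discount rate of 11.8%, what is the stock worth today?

$97.74

Two-stage DDM. Project D₁…D_6 at 0.259, terminal growth 0.0443, discount at r = 0.118.
D_1 = 3.2230
D_2 = 4.0578
D_3 = 5.1088
D_4 = 6.4320
D_5 = 8.0978
D_6 = 10.1952
Terminal value at t=6: TV = D_7/(r−g) = 10.6468/(0.118−0.0443) = 144.4615
P₀ = 3.2230/(1+0.118)^1 + 4.0578/(1+0.118)^2 + 5.1088/(1+0.118)^3 + 6.4320/(1+0.118)^4 + 8.0978/(1+0.118)^5 + 10.1952/(1+0.118)^6 + 144.4615/(1+0.118)^6 = 97.7370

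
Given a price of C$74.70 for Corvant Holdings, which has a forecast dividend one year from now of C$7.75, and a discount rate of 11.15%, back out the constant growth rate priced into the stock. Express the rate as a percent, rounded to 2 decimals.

0.78%

From P₀ = D₁/(r − g), the implied growth is g = r − D₁/P₀.
g = 0.1115 − 7.75/74.70 = 0.1115 − 0.10375 = 0.00775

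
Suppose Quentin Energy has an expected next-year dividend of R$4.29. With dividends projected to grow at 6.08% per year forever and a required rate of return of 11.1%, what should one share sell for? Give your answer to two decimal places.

R$85.46

Gordon growth model: P₀ = D₁/(r − g), with D₁ = 4.29 given directly.
P₀ = 4.2900 / (0.111 − 0.0608) = 4.2900 / 0.0502 = 85.4582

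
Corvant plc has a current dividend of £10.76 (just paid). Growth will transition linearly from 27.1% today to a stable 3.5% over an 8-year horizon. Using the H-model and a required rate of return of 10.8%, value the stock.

£291.70

H-model: P₀ = D₀[(1+g_L) + H(g_S−g_L)]/(r−g_L), with H = 8/2 = 4.
P₀ = 10.76 × [(1+0.035) + 4×(0.271−0.035)] / (0.108−0.035)
   = 10.76 × 1.9790 / 0.073 = 291.6992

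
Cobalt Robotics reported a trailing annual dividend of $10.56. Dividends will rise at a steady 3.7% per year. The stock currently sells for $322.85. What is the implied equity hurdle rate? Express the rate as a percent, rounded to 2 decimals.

7.09%

Rearranging the constant-growth DDM: r = D₁/P₀ + g.
D₁ = 10.56 × (1 + 0.037) = 10.9507.
r = 10.9507 / 322.85 + 0.037 = 0.03392 + 0.037 = 0.07092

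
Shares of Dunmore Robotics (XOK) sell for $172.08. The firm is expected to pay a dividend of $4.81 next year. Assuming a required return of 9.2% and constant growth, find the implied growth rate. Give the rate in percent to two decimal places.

6.40%

From P₀ = D₁/(r − g), the implied growth is g = r − D₁/P₀.
g = 0.092 − 4.81/172.08 = 0.092 − 0.02795 = 0.06405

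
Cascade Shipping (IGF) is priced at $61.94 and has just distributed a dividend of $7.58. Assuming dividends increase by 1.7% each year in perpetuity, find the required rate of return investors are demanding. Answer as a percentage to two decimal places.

Rearranging the constant-growth DDM: r = D₁/P₀ + g.
D₁ = 7.58 × (1 + 0.017) = 7.7089.
r = 7.7089 / 61.94 + 0.017 = 0.12446 + 0.017 = 0.14146

14.15%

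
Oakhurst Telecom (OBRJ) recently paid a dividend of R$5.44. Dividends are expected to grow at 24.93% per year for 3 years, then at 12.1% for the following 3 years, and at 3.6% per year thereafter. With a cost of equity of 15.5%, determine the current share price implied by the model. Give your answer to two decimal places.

R$93.39

Three-stage DDM. Project D₁…D_6; terminal Gordon value at t=6 with g = 0.036; discount at r = 0.155.
D_1 = 6.7962
D_2 = 8.4905
D_3 = 10.6072
D_4 = 11.8906
D_5 = 13.3294
D_6 = 14.9422
TV_6 = 15.4802/(0.155−0.036) = 130.0855
P₀ = Σ Dₜ/(1+r)ᵗ + TV_6/(1+r)^6 = 93.3878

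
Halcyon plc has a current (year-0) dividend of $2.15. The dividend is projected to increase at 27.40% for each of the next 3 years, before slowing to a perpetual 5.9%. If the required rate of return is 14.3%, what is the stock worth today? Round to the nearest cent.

Two-stage DDM. Project D₁…D_3 at 0.274, terminal growth 0.059, discount at r = 0.143.
D_1 = 2.7391
D_2 = 3.4896
D_3 = 4.4458
Terminal value at t=3: TV = D_4/(r−g) = 4.7081/(0.143−0.059) = 56.0484
P₀ = 2.7391/(1+0.143)^1 + 3.4896/(1+0.143)^2 + 4.4458/(1+0.143)^3 + 56.0484/(1+0.143)^3 = 45.5787

$45.58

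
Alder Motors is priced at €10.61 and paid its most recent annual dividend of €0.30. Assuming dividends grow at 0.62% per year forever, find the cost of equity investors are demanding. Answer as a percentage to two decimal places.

Rearranging the constant-growth DDM: r = D₁/P₀ + g.
D₁ = 0.30 × (1 + 0.0062) = 0.3019.
r = 0.3019 / 10.61 + 0.0062 = 0.02845 + 0.0062 = 0.03465

3.47%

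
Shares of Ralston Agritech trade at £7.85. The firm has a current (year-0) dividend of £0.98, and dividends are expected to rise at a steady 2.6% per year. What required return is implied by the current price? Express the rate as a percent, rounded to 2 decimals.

Rearranging the constant-growth DDM: r = D₁/P₀ + g.
D₁ = 0.98 × (1 + 0.026) = 1.0055.
r = 1.0055 / 7.85 + 0.026 = 0.12809 + 0.026 = 0.15409

15.41%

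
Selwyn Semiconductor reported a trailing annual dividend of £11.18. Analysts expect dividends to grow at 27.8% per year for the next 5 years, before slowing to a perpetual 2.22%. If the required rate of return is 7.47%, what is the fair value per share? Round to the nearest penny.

£614.50

Two-stage DDM. Project D₁…D_5 at 0.278, terminal growth 0.0222, discount at r = 0.0747.
D_1 = 14.2880
D_2 = 18.2601
D_3 = 23.3364
D_4 = 29.8240
D_5 = 38.1150
Terminal value at t=5: TV = D_6/(r−g) = 38.9612/(0.0747−0.0222) = 742.1175
P₀ = 14.2880/(1+0.0747)^1 + 18.2601/(1+0.0747)^2 + 23.3364/(1+0.0747)^3 + 29.8240/(1+0.0747)^4 + 38.1150/(1+0.0747)^5 + 742.1175/(1+0.0747)^5 = 614.4992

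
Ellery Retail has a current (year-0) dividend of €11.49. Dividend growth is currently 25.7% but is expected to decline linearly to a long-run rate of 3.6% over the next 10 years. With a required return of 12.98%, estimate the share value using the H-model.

H-model: P₀ = D₀[(1+g_L) + H(g_S−g_L)]/(r−g_L), with H = 10/2 = 5.
P₀ = 11.49 × [(1+0.036) + 5×(0.257−0.036)] / (0.1298−0.036)
   = 11.49 × 2.1410 / 0.0938 = 262.2611

€262.26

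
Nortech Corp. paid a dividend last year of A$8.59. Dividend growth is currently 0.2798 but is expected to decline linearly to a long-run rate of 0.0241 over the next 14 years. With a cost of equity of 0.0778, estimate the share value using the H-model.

H-model: P₀ = D₀[(1+g_L) + H(g_S−g_L)]/(r−g_L), with H = 14/2 = 7.
P₀ = 8.59 × [(1+0.0241) + 7×(0.2798−0.0241)] / (0.0778−0.0241)
   = 8.59 × 2.8140 / 0.0537 = 450.1352

A$450.14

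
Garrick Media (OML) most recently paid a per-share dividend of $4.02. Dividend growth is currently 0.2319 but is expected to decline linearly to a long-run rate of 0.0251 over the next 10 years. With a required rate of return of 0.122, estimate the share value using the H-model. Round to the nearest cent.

H-model: P₀ = D₀[(1+g_L) + H(g_S−g_L)]/(r−g_L), with H = 10/2 = 5.
P₀ = 4.02 × [(1+0.0251) + 5×(0.2319−0.0251)] / (0.122−0.0251)
   = 4.02 × 2.0591 / 0.0969 = 85.4240

$85.42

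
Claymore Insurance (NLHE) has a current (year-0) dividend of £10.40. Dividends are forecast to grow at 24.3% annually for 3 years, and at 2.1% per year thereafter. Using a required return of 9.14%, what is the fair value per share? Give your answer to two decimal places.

£263.51

Two-stage DDM. Project D₁…D_3 at 0.243, terminal growth 0.021, discount at r = 0.0914.
D_1 = 12.9272
D_2 = 16.0685
D_3 = 19.9732
Terminal value at t=3: TV = D_4/(r−g) = 20.3926/(0.0914−0.021) = 289.6675
P₀ = 12.9272/(1+0.0914)^1 + 16.0685/(1+0.0914)^2 + 19.9732/(1+0.0914)^3 + 289.6675/(1+0.0914)^3 = 263.5150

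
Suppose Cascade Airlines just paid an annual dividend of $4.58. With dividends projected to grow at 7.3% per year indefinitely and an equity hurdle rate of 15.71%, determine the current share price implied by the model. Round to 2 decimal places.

Gordon growth model: P₀ = D₁/(r − g). D₁ = 4.58 × (1 + 0.073) = 4.9143.
P₀ = 4.9143 / (0.1571 − 0.073) = 4.9143 / 0.0841 = 58.4345

$58.43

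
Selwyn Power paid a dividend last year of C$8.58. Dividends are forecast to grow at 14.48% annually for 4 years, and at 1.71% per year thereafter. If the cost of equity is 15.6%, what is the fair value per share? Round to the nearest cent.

Two-stage DDM. Project D₁…D_4 at 0.1448, terminal growth 0.0171, discount at r = 0.156.
D_1 = 9.8224
D_2 = 11.2447
D_3 = 12.8729
D_4 = 14.7369
Terminal value at t=4: TV = D_5/(r−g) = 14.9889/(0.156−0.0171) = 107.9114
P₀ = 9.8224/(1+0.156)^1 + 11.2447/(1+0.156)^2 + 12.8729/(1+0.156)^3 + 14.7369/(1+0.156)^4 + 107.9114/(1+0.156)^4 = 93.9244

C$93.92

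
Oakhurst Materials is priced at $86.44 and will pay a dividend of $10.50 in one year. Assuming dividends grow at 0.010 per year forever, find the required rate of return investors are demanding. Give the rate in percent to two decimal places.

13.15%

Rearranging the constant-growth DDM: r = D₁/P₀ + g.
r = 10.5000 / 86.44 + 0.01 = 0.12147 + 0.01 = 0.13147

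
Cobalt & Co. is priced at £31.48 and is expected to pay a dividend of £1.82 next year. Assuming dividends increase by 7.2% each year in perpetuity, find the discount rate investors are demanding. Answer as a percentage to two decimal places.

Rearranging the constant-growth DDM: r = D₁/P₀ + g.
r = 1.8200 / 31.48 + 0.072 = 0.05781 + 0.072 = 0.12981

12.98%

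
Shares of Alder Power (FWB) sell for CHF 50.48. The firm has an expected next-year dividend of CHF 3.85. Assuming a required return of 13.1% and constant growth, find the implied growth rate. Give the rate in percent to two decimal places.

From P₀ = D₁/(r − g), the implied growth is g = r − D₁/P₀.
g = 0.131 − 3.85/50.48 = 0.131 − 0.07627 = 0.05473

5.47%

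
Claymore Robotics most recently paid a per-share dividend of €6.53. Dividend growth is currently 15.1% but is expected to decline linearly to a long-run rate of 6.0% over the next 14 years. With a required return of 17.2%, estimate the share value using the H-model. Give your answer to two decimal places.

H-model: P₀ = D₀[(1+g_L) + H(g_S−g_L)]/(r−g_L), with H = 14/2 = 7.
P₀ = 6.53 × [(1+0.06) + 7×(0.151−0.06)] / (0.172−0.06)
   = 6.53 × 1.6970 / 0.112 = 98.9412

€98.94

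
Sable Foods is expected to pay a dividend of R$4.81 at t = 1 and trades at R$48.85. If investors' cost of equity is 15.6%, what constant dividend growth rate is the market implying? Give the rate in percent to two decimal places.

From P₀ = D₁/(r − g), the implied growth is g = r − D₁/P₀.
g = 0.156 − 4.81/48.85 = 0.156 − 0.09846 = 0.05754

5.75%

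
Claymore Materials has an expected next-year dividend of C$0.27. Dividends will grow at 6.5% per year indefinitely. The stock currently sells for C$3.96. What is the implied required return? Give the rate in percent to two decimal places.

Rearranging the constant-growth DDM: r = D₁/P₀ + g.
r = 0.2700 / 3.96 + 0.065 = 0.06818 + 0.065 = 0.13318

13.32%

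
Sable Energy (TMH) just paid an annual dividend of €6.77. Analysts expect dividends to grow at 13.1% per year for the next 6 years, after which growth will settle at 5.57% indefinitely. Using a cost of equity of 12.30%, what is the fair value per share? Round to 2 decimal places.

Two-stage DDM. Project D₁…D_6 at 0.131, terminal growth 0.0557, discount at r = 0.123.
D_1 = 7.6569
D_2 = 8.6599
D_3 = 9.7944
D_4 = 11.0774
D_5 = 12.5286
D_6 = 14.1698
Terminal value at t=6: TV = D_7/(r−g) = 14.9591/(0.123−0.0557) = 222.2746
P₀ = 7.6569/(1+0.123)^1 + 8.6599/(1+0.123)^2 + 9.7944/(1+0.123)^3 + 11.0774/(1+0.123)^4 + 12.5286/(1+0.123)^5 + 14.1698/(1+0.123)^6 + 222.2746/(1+0.123)^6 = 152.4631

€152.46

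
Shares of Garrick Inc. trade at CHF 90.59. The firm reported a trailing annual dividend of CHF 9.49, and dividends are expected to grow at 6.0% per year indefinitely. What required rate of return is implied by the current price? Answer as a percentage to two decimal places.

17.10%

Rearranging the constant-growth DDM: r = D₁/P₀ + g.
D₁ = 9.49 × (1 + 0.06) = 10.0594.
r = 10.0594 / 90.59 + 0.06 = 0.11104 + 0.06 = 0.17104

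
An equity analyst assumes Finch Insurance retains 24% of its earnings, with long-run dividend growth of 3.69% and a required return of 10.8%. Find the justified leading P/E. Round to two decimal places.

Payout ratio b = 1 − 0.24 = 0.76.
Justified leading P/E = b/(r−g) = 0.76/(0.108−0.0369) = 10.6892

10.69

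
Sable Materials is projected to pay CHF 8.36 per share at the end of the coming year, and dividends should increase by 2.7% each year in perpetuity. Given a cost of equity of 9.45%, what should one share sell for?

Gordon growth model: P₀ = D₁/(r − g), with D₁ = 8.36 given directly.
P₀ = 8.3600 / (0.0945 − 0.027) = 8.3600 / 0.0675 = 123.8519

CHF 123.85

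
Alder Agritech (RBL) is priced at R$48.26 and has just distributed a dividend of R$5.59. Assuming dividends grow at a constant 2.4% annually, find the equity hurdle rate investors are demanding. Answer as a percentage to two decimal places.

Rearranging the constant-growth DDM: r = D₁/P₀ + g.
D₁ = 5.59 × (1 + 0.024) = 5.7242.
r = 5.7242 / 48.26 + 0.024 = 0.11861 + 0.024 = 0.14261

14.26%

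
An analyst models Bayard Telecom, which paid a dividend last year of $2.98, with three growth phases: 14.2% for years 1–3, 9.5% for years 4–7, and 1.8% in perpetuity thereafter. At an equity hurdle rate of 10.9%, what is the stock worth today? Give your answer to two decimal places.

Three-stage DDM. Project D₁…D_7; terminal Gordon value at t=7 with g = 0.018; discount at r = 0.109.
D_1 = 3.4032
D_2 = 3.8864
D_3 = 4.4383
D_4 = 4.8599
D_5 = 5.3216
D_6 = 5.8272
D_7 = 6.3807
TV_7 = 6.4956/(0.109−0.018) = 71.3801
P₀ = Σ Dₜ/(1+r)ᵗ + TV_7/(1+r)^7 = 56.6916

$56.69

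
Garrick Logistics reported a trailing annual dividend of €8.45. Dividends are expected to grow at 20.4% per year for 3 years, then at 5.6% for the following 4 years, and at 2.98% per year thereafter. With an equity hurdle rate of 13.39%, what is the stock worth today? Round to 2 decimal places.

Three-stage DDM. Project D₁…D_7; terminal Gordon value at t=7 with g = 0.0298; discount at r = 0.1339.
D_1 = 10.1738
D_2 = 12.2493
D_3 = 14.7481
D_4 = 15.5740
D_5 = 16.4461
D_6 = 17.3671
D_7 = 18.3397
TV_7 = 18.8862/(0.1339−0.0298) = 181.4237
P₀ = Σ Dₜ/(1+r)ᵗ + TV_7/(1+r)^7 = 137.8697

€137.87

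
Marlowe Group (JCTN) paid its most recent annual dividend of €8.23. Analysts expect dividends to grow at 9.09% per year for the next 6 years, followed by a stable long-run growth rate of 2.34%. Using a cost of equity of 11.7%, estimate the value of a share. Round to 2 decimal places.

€123.58

Two-stage DDM. Project D₁…D_6 at 0.0909, terminal growth 0.0234, discount at r = 0.117.
D_1 = 8.9781
D_2 = 9.7942
D_3 = 10.6845
D_4 = 11.6557
D_5 = 12.7152
D_6 = 13.8711
Terminal value at t=6: TV = D_7/(r−g) = 14.1956/(0.117−0.0234) = 151.6628
P₀ = 8.9781/(1+0.117)^1 + 9.7942/(1+0.117)^2 + 10.6845/(1+0.117)^3 + 11.6557/(1+0.117)^4 + 12.7152/(1+0.117)^5 + 13.8711/(1+0.117)^6 + 151.6628/(1+0.117)^6 = 123.5789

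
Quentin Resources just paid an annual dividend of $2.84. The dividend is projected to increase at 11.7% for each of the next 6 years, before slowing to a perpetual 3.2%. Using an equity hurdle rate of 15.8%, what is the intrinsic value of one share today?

$33.79

Two-stage DDM. Project D₁…D_6 at 0.117, terminal growth 0.032, discount at r = 0.158.
D_1 = 3.1723
D_2 = 3.5434
D_3 = 3.9580
D_4 = 4.4211
D_5 = 4.9384
D_6 = 5.5162
Terminal value at t=6: TV = D_7/(r−g) = 5.6927/(0.158−0.032) = 45.1800
P₀ = 3.1723/(1+0.158)^1 + 3.5434/(1+0.158)^2 + 3.9580/(1+0.158)^3 + 4.4211/(1+0.158)^4 + 4.9384/(1+0.158)^5 + 5.5162/(1+0.158)^6 + 45.1800/(1+0.158)^6 = 33.7855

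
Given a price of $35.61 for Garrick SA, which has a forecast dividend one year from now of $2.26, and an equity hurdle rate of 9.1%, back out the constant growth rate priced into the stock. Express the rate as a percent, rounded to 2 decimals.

2.75%

From P₀ = D₁/(r − g), the implied growth is g = r − D₁/P₀.
g = 0.091 − 2.26/35.61 = 0.091 − 0.06347 = 0.02753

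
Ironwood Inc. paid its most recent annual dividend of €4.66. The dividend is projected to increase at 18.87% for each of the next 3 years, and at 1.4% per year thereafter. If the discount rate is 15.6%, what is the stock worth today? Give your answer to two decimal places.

Two-stage DDM. Project D₁…D_3 at 0.1887, terminal growth 0.014, discount at r = 0.156.
D_1 = 5.5393
D_2 = 6.5846
D_3 = 7.8271
Terminal value at t=3: TV = D_4/(r−g) = 7.9367/(0.156−0.014) = 55.8923
P₀ = 5.5393/(1+0.156)^1 + 6.5846/(1+0.156)^2 + 7.8271/(1+0.156)^3 + 55.8923/(1+0.156)^3 = 50.9668

€50.97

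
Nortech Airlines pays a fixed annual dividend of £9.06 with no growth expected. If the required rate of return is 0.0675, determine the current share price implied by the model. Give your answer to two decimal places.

£134.22

Zero-growth DDM (perpetuity): P₀ = D/r = 9.06 / 0.0675 = 134.2222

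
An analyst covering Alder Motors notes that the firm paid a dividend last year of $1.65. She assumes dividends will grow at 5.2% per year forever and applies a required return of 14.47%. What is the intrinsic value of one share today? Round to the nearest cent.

Gordon growth model: P₀ = D₁/(r − g). D₁ = 1.65 × (1 + 0.052) = 1.7358.
P₀ = 1.7358 / (0.1447 − 0.052) = 1.7358 / 0.0927 = 18.7249

$18.72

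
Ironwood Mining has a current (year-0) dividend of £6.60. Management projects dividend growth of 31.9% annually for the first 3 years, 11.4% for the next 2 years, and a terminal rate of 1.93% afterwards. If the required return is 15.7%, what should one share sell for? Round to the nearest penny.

Three-stage DDM. Project D₁…D_5; terminal Gordon value at t=5 with g = 0.0193; discount at r = 0.157.
D_1 = 8.7054
D_2 = 11.4824
D_3 = 15.1453
D_4 = 16.8719
D_5 = 18.7953
TV_5 = 19.1580/(0.157−0.0193) = 139.1287
P₀ = Σ Dₜ/(1+r)ᵗ + TV_5/(1+r)^5 = 111.4651

£111.47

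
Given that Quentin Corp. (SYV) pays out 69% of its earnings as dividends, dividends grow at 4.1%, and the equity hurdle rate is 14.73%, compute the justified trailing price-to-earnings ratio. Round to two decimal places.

Justified trailing P/E = b(1+g)/(r−g) = 0.69×(1+0.041)/(0.1473−0.041) = 6.7572

6.76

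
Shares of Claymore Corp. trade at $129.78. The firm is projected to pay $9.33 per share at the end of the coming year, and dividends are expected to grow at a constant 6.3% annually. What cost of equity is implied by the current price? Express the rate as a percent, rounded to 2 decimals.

Rearranging the constant-growth DDM: r = D₁/P₀ + g.
r = 9.3300 / 129.78 + 0.063 = 0.07189 + 0.063 = 0.13489

13.49%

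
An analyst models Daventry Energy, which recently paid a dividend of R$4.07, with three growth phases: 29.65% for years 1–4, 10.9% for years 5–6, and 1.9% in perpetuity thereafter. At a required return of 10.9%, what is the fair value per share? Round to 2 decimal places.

R$125.71

Three-stage DDM. Project D₁…D_6; terminal Gordon value at t=6 with g = 0.019; discount at r = 0.109.
D_1 = 5.2768
D_2 = 6.8413
D_3 = 8.8698
D_4 = 11.4996
D_5 = 12.7531
D_6 = 14.1432
TV_6 = 14.4119/(0.109−0.019) = 160.1324
P₀ = Σ Dₜ/(1+r)ᵗ + TV_6/(1+r)^6 = 125.7089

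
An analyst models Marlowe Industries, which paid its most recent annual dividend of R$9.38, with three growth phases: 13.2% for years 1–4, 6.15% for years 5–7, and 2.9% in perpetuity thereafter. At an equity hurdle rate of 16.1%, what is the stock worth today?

R$107.06

Three-stage DDM. Project D₁…D_7; terminal Gordon value at t=7 with g = 0.029; discount at r = 0.161.
D_1 = 10.6182
D_2 = 12.0198
D_3 = 13.6064
D_4 = 15.4024
D_5 = 16.3497
D_6 = 17.3552
D_7 = 18.4225
TV_7 = 18.9568/(0.161−0.029) = 143.6118
P₀ = Σ Dₜ/(1+r)ᵗ + TV_7/(1+r)^7 = 107.0599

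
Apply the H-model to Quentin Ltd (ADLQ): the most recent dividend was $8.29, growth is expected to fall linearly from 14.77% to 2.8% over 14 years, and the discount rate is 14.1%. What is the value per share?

H-model: P₀ = D₀[(1+g_L) + H(g_S−g_L)]/(r−g_L), with H = 14/2 = 7.
P₀ = 8.29 × [(1+0.028) + 7×(0.1477−0.028)] / (0.141−0.028)
   = 8.29 × 1.8659 / 0.113 = 136.8877

$136.89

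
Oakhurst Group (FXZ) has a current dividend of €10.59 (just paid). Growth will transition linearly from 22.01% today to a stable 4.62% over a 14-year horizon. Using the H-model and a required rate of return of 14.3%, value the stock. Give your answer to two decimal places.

€247.63

H-model: P₀ = D₀[(1+g_L) + H(g_S−g_L)]/(r−g_L), with H = 14/2 = 7.
P₀ = 10.59 × [(1+0.0462) + 7×(0.2201−0.0462)] / (0.143−0.0462)
   = 10.59 × 2.2635 / 0.0968 = 247.6288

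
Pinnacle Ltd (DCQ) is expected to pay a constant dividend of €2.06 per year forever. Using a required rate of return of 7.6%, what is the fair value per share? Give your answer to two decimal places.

Zero-growth DDM (perpetuity): P₀ = D/r = 2.06 / 0.076 = 27.1053

€27.11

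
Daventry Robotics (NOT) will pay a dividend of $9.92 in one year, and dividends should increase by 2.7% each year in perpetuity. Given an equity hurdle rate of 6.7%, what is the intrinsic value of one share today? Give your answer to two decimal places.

Gordon growth model: P₀ = D₁/(r − g), with D₁ = 9.92 given directly.
P₀ = 9.9200 / (0.067 − 0.027) = 9.9200 / 0.04 = 248.0000

$248.00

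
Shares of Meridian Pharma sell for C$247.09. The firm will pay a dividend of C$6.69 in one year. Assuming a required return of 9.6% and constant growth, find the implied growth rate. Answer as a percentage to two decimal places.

From P₀ = D₁/(r − g), the implied growth is g = r − D₁/P₀.
g = 0.096 − 6.69/247.09 = 0.096 − 0.02708 = 0.06892

6.89%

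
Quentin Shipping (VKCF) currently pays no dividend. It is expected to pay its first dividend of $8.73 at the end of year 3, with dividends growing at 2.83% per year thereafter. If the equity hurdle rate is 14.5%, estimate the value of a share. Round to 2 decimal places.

$57.06

Deferred-dividend DDM. At t=2 the remaining stream is a growing perpetuity with first payment D_3 = 8.73.
V_2 = D_3/(r−g) = 8.73/(0.145−0.0283) = 74.8072
P₀ = V_2/(1+r)^2 = 74.8072/(1+0.145)^2 = 57.0601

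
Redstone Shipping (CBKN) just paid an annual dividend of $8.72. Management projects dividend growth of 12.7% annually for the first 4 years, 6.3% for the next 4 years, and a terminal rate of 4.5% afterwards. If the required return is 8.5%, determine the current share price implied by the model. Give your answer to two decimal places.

Three-stage DDM. Project D₁…D_8; terminal Gordon value at t=8 with g = 0.045; discount at r = 0.085.
D_1 = 9.8274
D_2 = 11.0755
D_3 = 12.4821
D_4 = 14.0673
D_5 = 14.9536
D_6 = 15.8957
D_7 = 16.8971
D_8 = 17.9616
TV_8 = 18.7699/(0.085−0.045) = 469.2470
P₀ = Σ Dₜ/(1+r)ᵗ + TV_8/(1+r)^8 = 321.2969

$321.30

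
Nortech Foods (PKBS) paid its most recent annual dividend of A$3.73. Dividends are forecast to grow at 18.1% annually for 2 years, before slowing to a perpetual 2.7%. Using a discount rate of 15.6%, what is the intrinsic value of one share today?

A$38.70

Two-stage DDM. Project D₁…D_2 at 0.181, terminal growth 0.027, discount at r = 0.156.
D_1 = 4.4051
D_2 = 5.2025
Terminal value at t=2: TV = D_3/(r−g) = 5.3429/(0.156−0.027) = 41.4180
P₀ = 4.4051/(1+0.156)^1 + 5.2025/(1+0.156)^2 + 41.4180/(1+0.156)^2 = 38.6975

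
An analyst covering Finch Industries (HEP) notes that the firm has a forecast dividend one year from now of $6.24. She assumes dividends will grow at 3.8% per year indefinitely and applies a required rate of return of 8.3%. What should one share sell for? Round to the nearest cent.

$138.67

Gordon growth model: P₀ = D₁/(r − g), with D₁ = 6.24 given directly.
P₀ = 6.2400 / (0.083 − 0.038) = 6.2400 / 0.045 = 138.6667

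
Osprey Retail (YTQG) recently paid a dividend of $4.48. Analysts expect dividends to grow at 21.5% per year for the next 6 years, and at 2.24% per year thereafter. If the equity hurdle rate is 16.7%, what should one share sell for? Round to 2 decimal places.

Two-stage DDM. Project D₁…D_6 at 0.215, terminal growth 0.0224, discount at r = 0.167.
D_1 = 5.4432
D_2 = 6.6135
D_3 = 8.0354
D_4 = 9.7630
D_5 = 11.8620
D_6 = 14.4124
Terminal value at t=6: TV = D_7/(r−g) = 14.7352/(0.167−0.0224) = 101.9033
P₀ = 5.4432/(1+0.167)^1 + 6.6135/(1+0.167)^2 + 8.0354/(1+0.167)^3 + 9.7630/(1+0.167)^4 + 11.8620/(1+0.167)^5 + 14.4124/(1+0.167)^6 + 101.9033/(1+0.167)^6 = 71.3686

$71.37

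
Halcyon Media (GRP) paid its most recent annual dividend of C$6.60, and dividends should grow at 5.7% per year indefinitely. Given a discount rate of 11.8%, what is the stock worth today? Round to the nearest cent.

Gordon growth model: P₀ = D₁/(r − g). D₁ = 6.60 × (1 + 0.057) = 6.9762.
P₀ = 6.9762 / (0.118 − 0.057) = 6.9762 / 0.061 = 114.3639

C$114.36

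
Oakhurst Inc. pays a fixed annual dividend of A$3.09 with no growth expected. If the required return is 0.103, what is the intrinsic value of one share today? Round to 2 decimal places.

Zero-growth DDM (perpetuity): P₀ = D/r = 3.09 / 0.103 = 30.0000

A$30.00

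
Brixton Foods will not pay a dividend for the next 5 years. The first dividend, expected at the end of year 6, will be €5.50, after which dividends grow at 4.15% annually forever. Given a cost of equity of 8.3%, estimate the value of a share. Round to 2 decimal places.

Deferred-dividend DDM. At t=5 the remaining stream is a growing perpetuity with first payment D_6 = 5.50.
V_5 = D_6/(r−g) = 5.50/(0.083−0.0415) = 132.5301
P₀ = V_5/(1+r)^5 = 132.5301/(1+0.083)^5 = 88.9554

€88.96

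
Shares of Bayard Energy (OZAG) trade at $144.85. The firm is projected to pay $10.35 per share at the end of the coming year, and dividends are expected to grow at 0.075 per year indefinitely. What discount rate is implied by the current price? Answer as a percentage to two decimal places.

Rearranging the constant-growth DDM: r = D₁/P₀ + g.
r = 10.3500 / 144.85 + 0.075 = 0.07145 + 0.075 = 0.14645

14.65%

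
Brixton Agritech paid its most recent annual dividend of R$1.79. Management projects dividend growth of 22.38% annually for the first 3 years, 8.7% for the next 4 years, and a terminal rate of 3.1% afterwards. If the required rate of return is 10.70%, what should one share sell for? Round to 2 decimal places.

Three-stage DDM. Project D₁…D_7; terminal Gordon value at t=7 with g = 0.031; discount at r = 0.107.
D_1 = 2.1906
D_2 = 2.6809
D_3 = 3.2808
D_4 = 3.5663
D_5 = 3.8765
D_6 = 4.2138
D_7 = 4.5804
TV_7 = 4.7224/(0.107−0.031) = 62.1366
P₀ = Σ Dₜ/(1+r)ᵗ + TV_7/(1+r)^7 = 46.3308

R$46.33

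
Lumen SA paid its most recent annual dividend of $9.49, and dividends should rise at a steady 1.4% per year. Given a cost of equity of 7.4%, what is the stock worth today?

Gordon growth model: P₀ = D₁/(r − g). D₁ = 9.49 × (1 + 0.014) = 9.6229.
P₀ = 9.6229 / (0.074 − 0.014) = 9.6229 / 0.06 = 160.3810

$160.38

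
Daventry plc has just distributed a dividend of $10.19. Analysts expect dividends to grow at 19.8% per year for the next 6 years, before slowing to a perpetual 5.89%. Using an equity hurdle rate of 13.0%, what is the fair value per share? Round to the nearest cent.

$290.88

Two-stage DDM. Project D₁…D_6 at 0.198, terminal growth 0.0589, discount at r = 0.13.
D_1 = 12.2076
D_2 = 14.6247
D_3 = 17.5204
D_4 = 20.9895
D_5 = 25.1454
D_6 = 30.1242
Terminal value at t=6: TV = D_7/(r−g) = 31.8985/(0.13−0.0589) = 448.6425
P₀ = 12.2076/(1+0.13)^1 + 14.6247/(1+0.13)^2 + 17.5204/(1+0.13)^3 + 20.9895/(1+0.13)^4 + 25.1454/(1+0.13)^5 + 30.1242/(1+0.13)^6 + 448.6425/(1+0.13)^6 = 290.8807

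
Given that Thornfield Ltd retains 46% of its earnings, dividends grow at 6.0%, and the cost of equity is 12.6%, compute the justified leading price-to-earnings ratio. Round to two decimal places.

8.18

Payout ratio b = 1 − 0.46 = 0.54.
Justified leading P/E = b/(r−g) = 0.54/(0.126−0.06) = 8.1818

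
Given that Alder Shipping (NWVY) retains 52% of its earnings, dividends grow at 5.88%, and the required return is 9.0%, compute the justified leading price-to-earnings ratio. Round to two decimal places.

15.38

Payout ratio b = 1 − 0.52 = 0.48.
Justified leading P/E = b/(r−g) = 0.48/(0.09−0.0588) = 15.3846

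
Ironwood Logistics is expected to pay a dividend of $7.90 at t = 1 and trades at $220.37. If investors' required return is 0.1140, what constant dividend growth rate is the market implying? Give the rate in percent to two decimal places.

7.82%

From P₀ = D₁/(r − g), the implied growth is g = r − D₁/P₀.
g = 0.114 − 7.90/220.37 = 0.114 − 0.03585 = 0.07815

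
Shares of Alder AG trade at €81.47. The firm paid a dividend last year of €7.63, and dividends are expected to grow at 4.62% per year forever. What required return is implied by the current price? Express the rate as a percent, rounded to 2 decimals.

Rearranging the constant-growth DDM: r = D₁/P₀ + g.
D₁ = 7.63 × (1 + 0.0462) = 7.9825.
r = 7.9825 / 81.47 + 0.0462 = 0.09798 + 0.0462 = 0.14418

14.42%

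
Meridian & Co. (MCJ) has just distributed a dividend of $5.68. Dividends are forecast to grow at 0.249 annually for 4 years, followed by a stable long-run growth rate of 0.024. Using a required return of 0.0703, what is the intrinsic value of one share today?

$266.89

Two-stage DDM. Project D₁…D_4 at 0.249, terminal growth 0.024, discount at r = 0.0703.
D_1 = 7.0943
D_2 = 8.8608
D_3 = 11.0671
D_4 = 13.8229
Terminal value at t=4: TV = D_5/(r−g) = 14.1546/(0.0703−0.024) = 305.7152
P₀ = 7.0943/(1+0.0703)^1 + 8.8608/(1+0.0703)^2 + 11.0671/(1+0.0703)^3 + 13.8229/(1+0.0703)^4 + 305.7152/(1+0.0703)^4 = 266.8907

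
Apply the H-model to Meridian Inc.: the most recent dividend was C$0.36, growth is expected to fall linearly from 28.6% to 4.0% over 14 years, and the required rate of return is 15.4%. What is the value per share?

C$8.72

H-model: P₀ = D₀[(1+g_L) + H(g_S−g_L)]/(r−g_L), with H = 14/2 = 7.
P₀ = 0.36 × [(1+0.04) + 7×(0.286−0.04)] / (0.154−0.04)
   = 0.36 × 2.7620 / 0.114 = 8.7221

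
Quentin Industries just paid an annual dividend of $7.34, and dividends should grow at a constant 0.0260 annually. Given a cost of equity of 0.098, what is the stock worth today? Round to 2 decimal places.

$104.59

Gordon growth model: P₀ = D₁/(r − g). D₁ = 7.34 × (1 + 0.026) = 7.5308.
P₀ = 7.5308 / (0.098 − 0.026) = 7.5308 / 0.072 = 104.5950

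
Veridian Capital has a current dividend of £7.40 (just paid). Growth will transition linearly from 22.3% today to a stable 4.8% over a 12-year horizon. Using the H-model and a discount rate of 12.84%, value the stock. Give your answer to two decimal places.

H-model: P₀ = D₀[(1+g_L) + H(g_S−g_L)]/(r−g_L), with H = 12/2 = 6.
P₀ = 7.40 × [(1+0.048) + 6×(0.223−0.048)] / (0.1284−0.048)
   = 7.40 × 2.0980 / 0.0804 = 193.0995

£193.10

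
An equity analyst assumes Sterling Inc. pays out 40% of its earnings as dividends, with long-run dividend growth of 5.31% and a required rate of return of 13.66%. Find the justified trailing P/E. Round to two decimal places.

Justified trailing P/E = b(1+g)/(r−g) = 0.40×(1+0.0531)/(0.1366−0.0531) = 5.0448

5.04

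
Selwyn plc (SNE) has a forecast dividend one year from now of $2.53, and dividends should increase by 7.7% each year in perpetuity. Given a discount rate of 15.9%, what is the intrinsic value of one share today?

Gordon growth model: P₀ = D₁/(r − g), with D₁ = 2.53 given directly.
P₀ = 2.5300 / (0.159 − 0.077) = 2.5300 / 0.082 = 30.8537

$30.85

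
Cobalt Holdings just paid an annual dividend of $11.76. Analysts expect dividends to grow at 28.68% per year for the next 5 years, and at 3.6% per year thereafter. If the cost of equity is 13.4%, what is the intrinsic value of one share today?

$321.19

Two-stage DDM. Project D₁…D_5 at 0.2868, terminal growth 0.036, discount at r = 0.134.
D_1 = 15.1328
D_2 = 19.4728
D_3 = 25.0577
D_4 = 32.2442
D_5 = 41.4918
Terminal value at t=5: TV = D_6/(r−g) = 42.9855/(0.134−0.036) = 438.6279
P₀ = 15.1328/(1+0.134)^1 + 19.4728/(1+0.134)^2 + 25.0577/(1+0.134)^3 + 32.2442/(1+0.134)^4 + 41.4918/(1+0.134)^5 + 438.6279/(1+0.134)^5 = 321.1949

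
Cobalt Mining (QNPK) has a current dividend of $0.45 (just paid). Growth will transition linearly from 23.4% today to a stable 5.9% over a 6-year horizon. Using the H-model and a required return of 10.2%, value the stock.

H-model: P₀ = D₀[(1+g_L) + H(g_S−g_L)]/(r−g_L), with H = 6/2 = 3.
P₀ = 0.45 × [(1+0.059) + 3×(0.234−0.059)] / (0.102−0.059)
   = 0.45 × 1.5840 / 0.043 = 16.5767

$16.58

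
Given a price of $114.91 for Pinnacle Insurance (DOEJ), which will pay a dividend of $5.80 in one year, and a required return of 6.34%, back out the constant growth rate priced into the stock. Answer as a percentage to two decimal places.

1.29%

From P₀ = D₁/(r − g), the implied growth is g = r − D₁/P₀.
g = 0.0634 − 5.80/114.91 = 0.0634 − 0.05047 = 0.01293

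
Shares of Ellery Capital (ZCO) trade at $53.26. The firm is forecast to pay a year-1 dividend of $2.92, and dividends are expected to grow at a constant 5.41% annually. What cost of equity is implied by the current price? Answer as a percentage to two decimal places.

Rearranging the constant-growth DDM: r = D₁/P₀ + g.
r = 2.9200 / 53.26 + 0.0541 = 0.05483 + 0.0541 = 0.10893

10.89%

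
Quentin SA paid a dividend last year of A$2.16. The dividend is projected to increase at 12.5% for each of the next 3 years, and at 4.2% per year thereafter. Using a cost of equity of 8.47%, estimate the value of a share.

Two-stage DDM. Project D₁…D_3 at 0.125, terminal growth 0.042, discount at r = 0.0847.
D_1 = 2.4300
D_2 = 2.7338
D_3 = 3.0755
Terminal value at t=3: TV = D_4/(r−g) = 3.2046/(0.0847−0.042) = 75.0501
P₀ = 2.4300/(1+0.0847)^1 + 2.7338/(1+0.0847)^2 + 3.0755/(1+0.0847)^3 + 75.0501/(1+0.0847)^3 = 65.7796

A$65.78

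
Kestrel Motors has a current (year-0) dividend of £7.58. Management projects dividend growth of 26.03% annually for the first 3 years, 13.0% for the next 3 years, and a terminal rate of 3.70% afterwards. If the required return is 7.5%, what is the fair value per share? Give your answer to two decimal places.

Three-stage DDM. Project D₁…D_6; terminal Gordon value at t=6 with g = 0.037; discount at r = 0.075.
D_1 = 9.5531
D_2 = 12.0397
D_3 = 15.1737
D_4 = 17.1463
D_5 = 19.3753
D_6 = 21.8941
TV_6 = 22.7041/(0.075−0.037) = 597.4774
P₀ = Σ Dₜ/(1+r)ᵗ + TV_6/(1+r)^6 = 459.1832

£459.18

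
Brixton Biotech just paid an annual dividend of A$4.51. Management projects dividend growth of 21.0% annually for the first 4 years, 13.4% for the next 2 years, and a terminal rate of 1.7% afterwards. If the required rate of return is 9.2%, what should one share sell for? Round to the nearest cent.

A$137.28

Three-stage DDM. Project D₁…D_6; terminal Gordon value at t=6 with g = 0.017; discount at r = 0.092.
D_1 = 5.4571
D_2 = 6.6031
D_3 = 7.9897
D_4 = 9.6676
D_5 = 10.9630
D_6 = 12.4321
TV_6 = 12.6434/(0.092−0.017) = 168.5791
P₀ = Σ Dₜ/(1+r)ᵗ + TV_6/(1+r)^6 = 137.2798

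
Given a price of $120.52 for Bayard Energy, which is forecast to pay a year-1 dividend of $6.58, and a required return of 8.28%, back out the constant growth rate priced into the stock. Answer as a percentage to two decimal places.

2.82%

From P₀ = D₁/(r − g), the implied growth is g = r − D₁/P₀.
g = 0.0828 − 6.58/120.52 = 0.0828 − 0.05460 = 0.02820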